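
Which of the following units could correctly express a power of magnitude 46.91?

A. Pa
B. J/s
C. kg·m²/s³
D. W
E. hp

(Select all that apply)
B, C, D, E

power has SI base units: kg * m^2 / s^3

Checking each option against kg * m^2 / s^3:
  A. Pa: ✗ does not match
  B. J/s: ✓ matches
  C. kg·m²/s³: ✓ matches
  D. W: ✓ matches
  E. hp: ✓ matches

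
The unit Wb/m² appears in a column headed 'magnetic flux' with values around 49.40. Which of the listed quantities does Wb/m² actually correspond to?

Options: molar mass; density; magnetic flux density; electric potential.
magnetic flux density

magnetic flux should have units dimensionally equivalent to kg * m^2 / (A * s^2) (e.g. Wb).
The given unit 'Wb/m²' reduces to kg / (A * s^2). Of the listed options, that is the dimensionality of magnetic flux density.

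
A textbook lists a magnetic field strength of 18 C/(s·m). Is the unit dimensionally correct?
Yes

magnetic field strength has SI base units: A / m
C/(s·m) reduces to the same SI base units, so it is a valid unit for magnetic field strength.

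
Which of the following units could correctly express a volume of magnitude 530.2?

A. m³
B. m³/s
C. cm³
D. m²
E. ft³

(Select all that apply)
A, C, E

volume has SI base units: m^3

Checking each option against m^3:
  A. m³: ✓ matches
  B. m³/s: ✗ does not match
  C. cm³: ✓ matches
  D. m²: ✗ does not match
  E. ft³: ✓ matches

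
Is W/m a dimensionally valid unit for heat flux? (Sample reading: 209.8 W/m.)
No

heat flux has SI base units: kg / s^3
W/m does NOT reduce to kg / s^3; a valid unit for heat flux would be e.g. W/m².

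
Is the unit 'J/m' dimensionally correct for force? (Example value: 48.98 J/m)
Yes

force has SI base units: kg * m / s^2
J/m reduces to the same SI base units, so it is a valid unit for force.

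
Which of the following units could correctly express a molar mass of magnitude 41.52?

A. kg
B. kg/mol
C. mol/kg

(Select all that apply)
B

molar mass has SI base units: kg / mol

Checking each option against kg / mol:
  A. kg: ✗ does not match
  B. kg/mol: ✓ matches
  C. mol/kg: ✗ does not match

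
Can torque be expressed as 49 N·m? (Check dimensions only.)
Yes

torque has SI base units: kg * m^2 / s^2
N·m reduces to the same SI base units, so it is a valid unit for torque.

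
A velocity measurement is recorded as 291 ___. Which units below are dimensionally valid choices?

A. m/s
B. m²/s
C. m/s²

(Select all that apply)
A

velocity has SI base units: m / s

Checking each option against m / s:
  A. m/s: ✓ matches
  B. m²/s: ✗ does not match
  C. m/s²: ✗ does not match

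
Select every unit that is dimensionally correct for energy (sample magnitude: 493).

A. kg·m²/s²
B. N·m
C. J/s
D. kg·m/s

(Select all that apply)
A, B

energy has SI base units: kg * m^2 / s^2

Checking each option against kg * m^2 / s^2:
  A. kg·m²/s²: ✓ matches
  B. N·m: ✓ matches
  C. J/s: ✗ does not match
  D. kg·m/s: ✗ does not match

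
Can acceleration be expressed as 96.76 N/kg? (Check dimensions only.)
Yes

acceleration has SI base units: m / s^2
N/kg reduces to the same SI base units, so it is a valid unit for acceleration.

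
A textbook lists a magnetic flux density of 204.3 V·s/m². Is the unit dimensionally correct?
Yes

magnetic flux density has SI base units: kg / (A * s^2)
V·s/m² reduces to the same SI base units, so it is a valid unit for magnetic flux density.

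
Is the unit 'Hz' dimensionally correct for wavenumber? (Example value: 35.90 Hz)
No

wavenumber has SI base units: 1 / m
Hz does NOT reduce to 1 / m; a valid unit for wavenumber would be e.g. 1/m.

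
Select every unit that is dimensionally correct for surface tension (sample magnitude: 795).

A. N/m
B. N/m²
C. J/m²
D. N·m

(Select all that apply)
A, C

surface tension has SI base units: kg / s^2

Checking each option against kg / s^2:
  A. N/m: ✓ matches
  B. N/m²: ✗ does not match
  C. J/m²: ✓ matches
  D. N·m: ✗ does not match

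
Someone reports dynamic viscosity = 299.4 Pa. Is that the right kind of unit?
No

dynamic viscosity has SI base units: kg / (m * s)
Pa does NOT reduce to kg / (m * s); a valid unit for dynamic viscosity would be e.g. Pa·s.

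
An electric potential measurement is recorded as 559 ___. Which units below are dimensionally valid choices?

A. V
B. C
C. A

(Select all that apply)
A

electric potential has SI base units: kg * m^2 / (A * s^3)

Checking each option against kg * m^2 / (A * s^3):
  A. V: ✓ matches
  B. C: ✗ does not match
  C. A: ✗ does not match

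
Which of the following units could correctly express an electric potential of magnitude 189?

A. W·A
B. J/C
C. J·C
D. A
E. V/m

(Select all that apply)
B

electric potential has SI base units: kg * m^2 / (A * s^3)

Checking each option against kg * m^2 / (A * s^3):
  A. W·A: ✗ does not match
  B. J/C: ✓ matches
  C. J·C: ✗ does not match
  D. A: ✗ does not match
  E. V/m: ✗ does not match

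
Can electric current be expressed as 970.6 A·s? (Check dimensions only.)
No

electric current has SI base units: A
A·s does NOT reduce to A; a valid unit for electric current would be e.g. A.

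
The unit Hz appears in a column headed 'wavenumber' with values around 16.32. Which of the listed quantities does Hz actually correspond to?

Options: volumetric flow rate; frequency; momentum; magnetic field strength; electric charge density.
frequency

wavenumber should have units dimensionally equivalent to 1 / m (e.g. 1/m).
The given unit 'Hz' reduces to 1 / s. Of the listed options, that is the dimensionality of frequency.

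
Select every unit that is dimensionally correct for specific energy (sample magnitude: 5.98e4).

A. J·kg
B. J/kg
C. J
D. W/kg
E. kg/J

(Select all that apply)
B

specific energy has SI base units: m^2 / s^2

Checking each option against m^2 / s^2:
  A. J·kg: ✗ does not match
  B. J/kg: ✓ matches
  C. J: ✗ does not match
  D. W/kg: ✗ does not match
  E. kg/J: ✗ does not match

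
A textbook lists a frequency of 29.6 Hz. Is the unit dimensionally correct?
Yes

frequency has SI base units: 1 / s
Hz reduces to the same SI base units, so it is a valid unit for frequency.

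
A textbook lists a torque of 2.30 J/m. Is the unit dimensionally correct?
No

torque has SI base units: kg * m^2 / s^2
J/m does NOT reduce to kg * m^2 / s^2; a valid unit for torque would be e.g. N·m.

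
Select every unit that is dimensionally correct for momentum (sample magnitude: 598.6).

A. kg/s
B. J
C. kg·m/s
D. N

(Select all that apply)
C

momentum has SI base units: kg * m / s

Checking each option against kg * m / s:
  A. kg/s: ✗ does not match
  B. J: ✗ does not match
  C. kg·m/s: ✓ matches
  D. N: ✗ does not match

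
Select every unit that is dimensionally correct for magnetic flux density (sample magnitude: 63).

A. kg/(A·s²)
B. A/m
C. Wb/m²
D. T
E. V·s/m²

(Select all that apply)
A, C, D, E

magnetic flux density has SI base units: kg / (A * s^2)

Checking each option against kg / (A * s^2):
  A. kg/(A·s²): ✓ matches
  B. A/m: ✗ does not match
  C. Wb/m²: ✓ matches
  D. T: ✓ matches
  E. V·s/m²: ✓ matches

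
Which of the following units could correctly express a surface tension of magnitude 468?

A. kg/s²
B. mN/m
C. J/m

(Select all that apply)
A, B

surface tension has SI base units: kg / s^2

Checking each option against kg / s^2:
  A. kg/s²: ✓ matches
  B. mN/m: ✓ matches
  C. J/m: ✗ does not match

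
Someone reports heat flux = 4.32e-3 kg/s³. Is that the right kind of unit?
Yes

heat flux has SI base units: kg / s^3
kg/s³ reduces to the same SI base units, so it is a valid unit for heat flux.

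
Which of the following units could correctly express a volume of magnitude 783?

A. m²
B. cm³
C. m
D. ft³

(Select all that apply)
B, D

volume has SI base units: m^3

Checking each option against m^3:
  A. m²: ✗ does not match
  B. cm³: ✓ matches
  C. m: ✗ does not match
  D. ft³: ✓ matches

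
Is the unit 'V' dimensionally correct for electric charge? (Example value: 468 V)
No

electric charge has SI base units: A * s
V does NOT reduce to A * s; a valid unit for electric charge would be e.g. C.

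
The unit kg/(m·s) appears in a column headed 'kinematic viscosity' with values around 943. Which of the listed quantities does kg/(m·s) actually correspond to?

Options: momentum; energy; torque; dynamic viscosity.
dynamic viscosity

kinematic viscosity should have units dimensionally equivalent to m^2 / s (e.g. m²/s).
The given unit 'kg/(m·s)' reduces to kg / (m * s). Of the listed options, that is the dimensionality of dynamic viscosity.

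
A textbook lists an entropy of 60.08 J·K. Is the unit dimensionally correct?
No

entropy has SI base units: kg * m^2 / (s^2 * K)
J·K does NOT reduce to kg * m^2 / (s^2 * K); a valid unit for entropy would be e.g. J/K.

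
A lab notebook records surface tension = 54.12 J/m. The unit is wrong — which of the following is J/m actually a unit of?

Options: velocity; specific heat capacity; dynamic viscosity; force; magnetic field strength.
force

surface tension should have units dimensionally equivalent to kg / s^2 (e.g. N/m).
The given unit 'J/m' reduces to kg * m / s^2. Of the listed options, that is the dimensionality of force.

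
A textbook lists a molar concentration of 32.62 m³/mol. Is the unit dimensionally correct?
No

molar concentration has SI base units: mol / m^3
m³/mol does NOT reduce to mol / m^3; a valid unit for molar concentration would be e.g. mol/m³.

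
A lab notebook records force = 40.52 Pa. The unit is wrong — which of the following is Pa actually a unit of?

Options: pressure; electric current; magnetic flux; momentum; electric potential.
pressure

force should have units dimensionally equivalent to kg * m / s^2 (e.g. N).
The given unit 'Pa' reduces to kg / (m * s^2). Of the listed options, that is the dimensionality of pressure.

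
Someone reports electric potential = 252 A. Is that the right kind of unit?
No

electric potential has SI base units: kg * m^2 / (A * s^3)
A does NOT reduce to kg * m^2 / (A * s^3); a valid unit for electric potential would be e.g. V.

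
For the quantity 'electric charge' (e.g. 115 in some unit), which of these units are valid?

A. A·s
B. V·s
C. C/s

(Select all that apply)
A

electric charge has SI base units: A * s

Checking each option against A * s:
  A. A·s: ✓ matches
  B. V·s: ✗ does not match
  C. C/s: ✗ does not match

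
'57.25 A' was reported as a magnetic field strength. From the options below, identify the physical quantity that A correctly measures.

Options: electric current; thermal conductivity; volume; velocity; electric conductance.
electric current

magnetic field strength should have units dimensionally equivalent to A / m (e.g. A/m).
The given unit 'A' reduces to A. Of the listed options, that is the dimensionality of electric current.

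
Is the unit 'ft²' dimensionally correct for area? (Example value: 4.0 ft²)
Yes

area has SI base units: m^2
ft² reduces to the same SI base units, so it is a valid unit for area.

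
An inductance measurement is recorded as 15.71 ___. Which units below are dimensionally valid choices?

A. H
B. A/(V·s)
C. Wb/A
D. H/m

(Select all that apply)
A, C

inductance has SI base units: kg * m^2 / (A^2 * s^2)

Checking each option against kg * m^2 / (A^2 * s^2):
  A. H: ✓ matches
  B. A/(V·s): ✗ does not match
  C. Wb/A: ✓ matches
  D. H/m: ✗ does not match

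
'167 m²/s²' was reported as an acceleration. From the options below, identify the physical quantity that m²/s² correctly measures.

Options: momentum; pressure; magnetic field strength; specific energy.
specific energy

acceleration should have units dimensionally equivalent to m / s^2 (e.g. m/s²).
The given unit 'm²/s²' reduces to m^2 / s^2. Of the listed options, that is the dimensionality of specific energy.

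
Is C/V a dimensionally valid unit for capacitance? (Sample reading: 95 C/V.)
Yes

capacitance has SI base units: A^2 * s^4 / (kg * m^2)
C/V reduces to the same SI base units, so it is a valid unit for capacitance.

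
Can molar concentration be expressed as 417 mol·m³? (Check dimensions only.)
No

molar concentration has SI base units: mol / m^3
mol·m³ does NOT reduce to mol / m^3; a valid unit for molar concentration would be e.g. mol/m³.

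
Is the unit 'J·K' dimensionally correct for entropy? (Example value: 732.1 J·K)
No

entropy has SI base units: kg * m^2 / (s^2 * K)
J·K does NOT reduce to kg * m^2 / (s^2 * K); a valid unit for entropy would be e.g. J/K.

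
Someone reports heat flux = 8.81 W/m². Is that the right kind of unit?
Yes

heat flux has SI base units: kg / s^3
W/m² reduces to the same SI base units, so it is a valid unit for heat flux.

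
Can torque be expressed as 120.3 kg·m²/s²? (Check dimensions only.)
Yes

torque has SI base units: kg * m^2 / s^2
kg·m²/s² reduces to the same SI base units, so it is a valid unit for torque.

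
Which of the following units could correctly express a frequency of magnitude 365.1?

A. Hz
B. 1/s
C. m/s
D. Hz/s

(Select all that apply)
A, B

frequency has SI base units: 1 / s

Checking each option against 1 / s:
  A. Hz: ✓ matches
  B. 1/s: ✓ matches
  C. m/s: ✗ does not match
  D. Hz/s: ✗ does not match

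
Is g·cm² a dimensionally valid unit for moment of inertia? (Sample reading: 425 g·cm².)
Yes

moment of inertia has SI base units: kg * m^2
g·cm² reduces to the same SI base units, so it is a valid unit for moment of inertia.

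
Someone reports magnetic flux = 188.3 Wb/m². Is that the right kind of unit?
No

magnetic flux has SI base units: kg * m^2 / (A * s^2)
Wb/m² does NOT reduce to kg * m^2 / (A * s^2); a valid unit for magnetic flux would be e.g. Wb.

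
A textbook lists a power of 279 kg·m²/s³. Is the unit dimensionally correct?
Yes

power has SI base units: kg * m^2 / s^3
kg·m²/s³ reduces to the same SI base units, so it is a valid unit for power.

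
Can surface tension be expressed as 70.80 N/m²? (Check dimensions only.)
No

surface tension has SI base units: kg / s^2
N/m² does NOT reduce to kg / s^2; a valid unit for surface tension would be e.g. N/m.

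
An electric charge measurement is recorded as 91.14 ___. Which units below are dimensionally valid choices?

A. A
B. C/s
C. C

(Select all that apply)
C

electric charge has SI base units: A * s

Checking each option against A * s:
  A. A: ✗ does not match
  B. C/s: ✗ does not match
  C. C: ✓ matches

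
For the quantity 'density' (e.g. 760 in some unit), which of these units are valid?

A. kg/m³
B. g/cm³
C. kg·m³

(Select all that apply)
A, B

density has SI base units: kg / m^3

Checking each option against kg / m^3:
  A. kg/m³: ✓ matches
  B. g/cm³: ✓ matches
  C. kg·m³: ✗ does not match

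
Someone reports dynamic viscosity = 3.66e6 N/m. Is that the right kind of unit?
No

dynamic viscosity has SI base units: kg / (m * s)
N/m does NOT reduce to kg / (m * s); a valid unit for dynamic viscosity would be e.g. Pa·s.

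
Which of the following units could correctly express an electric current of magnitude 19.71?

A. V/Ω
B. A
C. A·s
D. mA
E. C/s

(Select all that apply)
A, B, D, E

electric current has SI base units: A

Checking each option against A:
  A. V/Ω: ✓ matches
  B. A: ✓ matches
  C. A·s: ✗ does not match
  D. mA: ✓ matches
  E. C/s: ✓ matches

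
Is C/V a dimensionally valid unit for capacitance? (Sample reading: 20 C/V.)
Yes

capacitance has SI base units: A^2 * s^4 / (kg * m^2)
C/V reduces to the same SI base units, so it is a valid unit for capacitance.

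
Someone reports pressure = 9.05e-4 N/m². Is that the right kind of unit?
Yes

pressure has SI base units: kg / (m * s^2)
N/m² reduces to the same SI base units, so it is a valid unit for pressure.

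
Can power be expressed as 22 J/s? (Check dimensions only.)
Yes

power has SI base units: kg * m^2 / s^3
J/s reduces to the same SI base units, so it is a valid unit for power.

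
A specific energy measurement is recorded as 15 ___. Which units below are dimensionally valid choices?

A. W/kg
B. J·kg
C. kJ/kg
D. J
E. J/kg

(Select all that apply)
C, E

specific energy has SI base units: m^2 / s^2

Checking each option against m^2 / s^2:
  A. W/kg: ✗ does not match
  B. J·kg: ✗ does not match
  C. kJ/kg: ✓ matches
  D. J: ✗ does not match
  E. J/kg: ✓ matches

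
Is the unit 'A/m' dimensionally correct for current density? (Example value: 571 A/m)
No

current density has SI base units: A / m^2
A/m does NOT reduce to A / m^2; a valid unit for current density would be e.g. A/m².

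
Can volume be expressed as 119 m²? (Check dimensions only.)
No

volume has SI base units: m^3
m² does NOT reduce to m^3; a valid unit for volume would be e.g. m³.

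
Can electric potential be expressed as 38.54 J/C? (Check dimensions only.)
Yes

electric potential has SI base units: kg * m^2 / (A * s^3)
J/C reduces to the same SI base units, so it is a valid unit for electric potential.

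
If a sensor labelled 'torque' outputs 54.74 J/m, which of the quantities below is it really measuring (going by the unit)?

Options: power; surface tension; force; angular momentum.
force

torque should have units dimensionally equivalent to kg * m^2 / s^2 (e.g. N·m).
The given unit 'J/m' reduces to kg * m / s^2. Of the listed options, that is the dimensionality of force.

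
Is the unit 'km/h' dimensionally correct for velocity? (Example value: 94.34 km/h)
Yes

velocity has SI base units: m / s
km/h reduces to the same SI base units, so it is a valid unit for velocity.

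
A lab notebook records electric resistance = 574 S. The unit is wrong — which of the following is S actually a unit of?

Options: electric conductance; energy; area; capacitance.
electric conductance

electric resistance should have units dimensionally equivalent to kg * m^2 / (A^2 * s^3) (e.g. Ω).
The given unit 'S' reduces to A^2 * s^3 / (kg * m^2). Of the listed options, that is the dimensionality of electric conductance.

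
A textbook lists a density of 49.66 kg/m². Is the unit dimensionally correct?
No

density has SI base units: kg / m^3
kg/m² does NOT reduce to kg / m^3; a valid unit for density would be e.g. kg/m³.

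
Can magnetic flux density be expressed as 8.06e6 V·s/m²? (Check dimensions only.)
Yes

magnetic flux density has SI base units: kg / (A * s^2)
V·s/m² reduces to the same SI base units, so it is a valid unit for magnetic flux density.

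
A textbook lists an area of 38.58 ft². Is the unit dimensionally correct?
Yes

area has SI base units: m^2
ft² reduces to the same SI base units, so it is a valid unit for area.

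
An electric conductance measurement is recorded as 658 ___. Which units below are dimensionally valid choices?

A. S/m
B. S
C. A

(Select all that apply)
B

electric conductance has SI base units: A^2 * s^3 / (kg * m^2)

Checking each option against A^2 * s^3 / (kg * m^2):
  A. S/m: ✗ does not match
  B. S: ✓ matches
  C. A: ✗ does not match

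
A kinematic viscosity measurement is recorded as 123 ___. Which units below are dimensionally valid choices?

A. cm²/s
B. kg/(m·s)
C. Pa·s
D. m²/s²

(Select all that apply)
A

kinematic viscosity has SI base units: m^2 / s

Checking each option against m^2 / s:
  A. cm²/s: ✓ matches
  B. kg/(m·s): ✗ does not match
  C. Pa·s: ✗ does not match
  D. m²/s²: ✗ does not match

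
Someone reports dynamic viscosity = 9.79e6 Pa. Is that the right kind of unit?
No

dynamic viscosity has SI base units: kg / (m * s)
Pa does NOT reduce to kg / (m * s); a valid unit for dynamic viscosity would be e.g. Pa·s.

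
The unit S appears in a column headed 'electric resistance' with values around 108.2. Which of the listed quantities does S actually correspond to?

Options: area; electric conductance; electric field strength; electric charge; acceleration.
electric conductance

electric resistance should have units dimensionally equivalent to kg * m^2 / (A^2 * s^3) (e.g. Ω).
The given unit 'S' reduces to A^2 * s^3 / (kg * m^2). Of the listed options, that is the dimensionality of electric conductance.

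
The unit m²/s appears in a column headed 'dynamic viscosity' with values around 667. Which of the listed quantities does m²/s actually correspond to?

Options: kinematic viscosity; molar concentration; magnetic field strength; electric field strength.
kinematic viscosity

dynamic viscosity should have units dimensionally equivalent to kg / (m * s) (e.g. Pa·s).
The given unit 'm²/s' reduces to m^2 / s. Of the listed options, that is the dimensionality of kinematic viscosity.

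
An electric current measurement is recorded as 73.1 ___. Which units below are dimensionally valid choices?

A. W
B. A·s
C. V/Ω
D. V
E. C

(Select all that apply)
C

electric current has SI base units: A

Checking each option against A:
  A. W: ✗ does not match
  B. A·s: ✗ does not match
  C. V/Ω: ✓ matches
  D. V: ✗ does not match
  E. C: ✗ does not match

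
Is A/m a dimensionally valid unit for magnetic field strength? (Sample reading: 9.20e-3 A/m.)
Yes

magnetic field strength has SI base units: A / m
A/m reduces to the same SI base units, so it is a valid unit for magnetic field strength.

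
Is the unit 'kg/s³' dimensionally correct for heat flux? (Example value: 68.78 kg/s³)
Yes

heat flux has SI base units: kg / s^3
kg/s³ reduces to the same SI base units, so it is a valid unit for heat flux.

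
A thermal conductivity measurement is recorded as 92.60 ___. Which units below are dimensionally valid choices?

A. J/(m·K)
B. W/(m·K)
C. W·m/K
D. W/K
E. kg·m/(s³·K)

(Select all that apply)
B, E

thermal conductivity has SI base units: kg * m / (s^3 * K)

Checking each option against kg * m / (s^3 * K):
  A. J/(m·K): ✗ does not match
  B. W/(m·K): ✓ matches
  C. W·m/K: ✗ does not match
  D. W/K: ✗ does not match
  E. kg·m/(s³·K): ✓ matches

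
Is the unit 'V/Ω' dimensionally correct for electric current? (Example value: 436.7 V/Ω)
Yes

electric current has SI base units: A
V/Ω reduces to the same SI base units, so it is a valid unit for electric current.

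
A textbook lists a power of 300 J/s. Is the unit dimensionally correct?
Yes

power has SI base units: kg * m^2 / s^3
J/s reduces to the same SI base units, so it is a valid unit for power.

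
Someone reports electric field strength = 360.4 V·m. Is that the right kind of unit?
No

electric field strength has SI base units: kg * m / (A * s^3)
V·m does NOT reduce to kg * m / (A * s^3); a valid unit for electric field strength would be e.g. V/m.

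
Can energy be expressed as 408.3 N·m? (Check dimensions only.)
Yes

energy has SI base units: kg * m^2 / s^2
N·m reduces to the same SI base units, so it is a valid unit for energy.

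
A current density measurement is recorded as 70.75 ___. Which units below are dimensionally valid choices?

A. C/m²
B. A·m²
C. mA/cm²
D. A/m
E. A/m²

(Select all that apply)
C, E

current density has SI base units: A / m^2

Checking each option against A / m^2:
  A. C/m²: ✗ does not match
  B. A·m²: ✗ does not match
  C. mA/cm²: ✓ matches
  D. A/m: ✗ does not match
  E. A/m²: ✓ matches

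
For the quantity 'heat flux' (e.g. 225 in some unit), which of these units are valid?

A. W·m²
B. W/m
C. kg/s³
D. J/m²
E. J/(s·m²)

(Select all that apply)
C, E

heat flux has SI base units: kg / s^3

Checking each option against kg / s^3:
  A. W·m²: ✗ does not match
  B. W/m: ✗ does not match
  C. kg/s³: ✓ matches
  D. J/m²: ✗ does not match
  E. J/(s·m²): ✓ matches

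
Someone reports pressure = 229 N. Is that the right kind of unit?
No

pressure has SI base units: kg / (m * s^2)
N does NOT reduce to kg / (m * s^2); a valid unit for pressure would be e.g. Pa.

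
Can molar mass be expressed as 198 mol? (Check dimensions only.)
No

molar mass has SI base units: kg / mol
mol does NOT reduce to kg / mol; a valid unit for molar mass would be e.g. kg/mol.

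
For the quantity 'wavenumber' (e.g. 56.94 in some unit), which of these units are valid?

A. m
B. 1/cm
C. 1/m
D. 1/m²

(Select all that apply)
B, C

wavenumber has SI base units: 1 / m

Checking each option against 1 / m:
  A. m: ✗ does not match
  B. 1/cm: ✓ matches
  C. 1/m: ✓ matches
  D. 1/m²: ✗ does not match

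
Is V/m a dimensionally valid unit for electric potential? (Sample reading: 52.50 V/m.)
No

electric potential has SI base units: kg * m^2 / (A * s^3)
V/m does NOT reduce to kg * m^2 / (A * s^3); a valid unit for electric potential would be e.g. V.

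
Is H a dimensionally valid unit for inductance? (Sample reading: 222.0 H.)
Yes

inductance has SI base units: kg * m^2 / (A^2 * s^2)
H reduces to the same SI base units, so it is a valid unit for inductance.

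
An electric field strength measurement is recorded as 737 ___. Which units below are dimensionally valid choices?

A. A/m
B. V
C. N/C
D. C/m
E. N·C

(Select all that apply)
C

electric field strength has SI base units: kg * m / (A * s^3)

Checking each option against kg * m / (A * s^3):
  A. A/m: ✗ does not match
  B. V: ✗ does not match
  C. N/C: ✓ matches
  D. C/m: ✗ does not match
  E. N·C: ✗ does not match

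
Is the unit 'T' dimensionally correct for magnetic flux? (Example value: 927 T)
No

magnetic flux has SI base units: kg * m^2 / (A * s^2)
T does NOT reduce to kg * m^2 / (A * s^2); a valid unit for magnetic flux would be e.g. Wb.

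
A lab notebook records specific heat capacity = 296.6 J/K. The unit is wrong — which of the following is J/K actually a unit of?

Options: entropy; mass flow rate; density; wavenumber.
entropy

specific heat capacity should have units dimensionally equivalent to m^2 / (s^2 * K) (e.g. J/(kg·K)).
The given unit 'J/K' reduces to kg * m^2 / (s^2 * K). Of the listed options, that is the dimensionality of entropy.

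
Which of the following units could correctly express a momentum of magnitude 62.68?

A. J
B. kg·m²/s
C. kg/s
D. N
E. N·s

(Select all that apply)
E

momentum has SI base units: kg * m / s

Checking each option against kg * m / s:
  A. J: ✗ does not match
  B. kg·m²/s: ✗ does not match
  C. kg/s: ✗ does not match
  D. N: ✗ does not match
  E. N·s: ✓ matches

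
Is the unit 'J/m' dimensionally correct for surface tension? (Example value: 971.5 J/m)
No

surface tension has SI base units: kg / s^2
J/m does NOT reduce to kg / s^2; a valid unit for surface tension would be e.g. N/m.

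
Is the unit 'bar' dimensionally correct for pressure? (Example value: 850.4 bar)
Yes

pressure has SI base units: kg / (m * s^2)
bar reduces to the same SI base units, so it is a valid unit for pressure.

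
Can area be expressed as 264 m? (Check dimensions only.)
No

area has SI base units: m^2
m does NOT reduce to m^2; a valid unit for area would be e.g. m².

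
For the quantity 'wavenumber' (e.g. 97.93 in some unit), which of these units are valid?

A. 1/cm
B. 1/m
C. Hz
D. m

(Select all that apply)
A, B

wavenumber has SI base units: 1 / m

Checking each option against 1 / m:
  A. 1/cm: ✓ matches
  B. 1/m: ✓ matches
  C. Hz: ✗ does not match
  D. m: ✗ does not match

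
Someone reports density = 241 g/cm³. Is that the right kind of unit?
Yes

density has SI base units: kg / m^3
g/cm³ reduces to the same SI base units, so it is a valid unit for density.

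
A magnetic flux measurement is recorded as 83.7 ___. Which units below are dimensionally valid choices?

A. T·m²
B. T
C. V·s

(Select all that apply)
A, C

magnetic flux has SI base units: kg * m^2 / (A * s^2)

Checking each option against kg * m^2 / (A * s^2):
  A. T·m²: ✓ matches
  B. T: ✗ does not match
  C. V·s: ✓ matches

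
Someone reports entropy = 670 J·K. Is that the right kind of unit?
No

entropy has SI base units: kg * m^2 / (s^2 * K)
J·K does NOT reduce to kg * m^2 / (s^2 * K); a valid unit for entropy would be e.g. J/K.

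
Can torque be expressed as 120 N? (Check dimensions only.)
No

torque has SI base units: kg * m^2 / s^2
N does NOT reduce to kg * m^2 / s^2; a valid unit for torque would be e.g. N·m.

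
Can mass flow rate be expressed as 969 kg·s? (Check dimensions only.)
No

mass flow rate has SI base units: kg / s
kg·s does NOT reduce to kg / s; a valid unit for mass flow rate would be e.g. kg/s.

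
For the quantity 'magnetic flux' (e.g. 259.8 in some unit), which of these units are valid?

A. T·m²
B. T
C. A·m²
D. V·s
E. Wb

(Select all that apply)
A, D, E

magnetic flux has SI base units: kg * m^2 / (A * s^2)

Checking each option against kg * m^2 / (A * s^2):
  A. T·m²: ✓ matches
  B. T: ✗ does not match
  C. A·m²: ✗ does not match
  D. V·s: ✓ matches
  E. Wb: ✓ matches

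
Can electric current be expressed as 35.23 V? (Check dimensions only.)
No

electric current has SI base units: A
V does NOT reduce to A; a valid unit for electric current would be e.g. A.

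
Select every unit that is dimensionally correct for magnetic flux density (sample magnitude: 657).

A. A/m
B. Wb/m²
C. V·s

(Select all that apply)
B

magnetic flux density has SI base units: kg / (A * s^2)

Checking each option against kg / (A * s^2):
  A. A/m: ✗ does not match
  B. Wb/m²: ✓ matches
  C. V·s: ✗ does not match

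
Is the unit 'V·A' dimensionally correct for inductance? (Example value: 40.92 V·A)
No

inductance has SI base units: kg * m^2 / (A^2 * s^2)
V·A does NOT reduce to kg * m^2 / (A^2 * s^2); a valid unit for inductance would be e.g. H.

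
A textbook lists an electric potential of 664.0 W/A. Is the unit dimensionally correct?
Yes

electric potential has SI base units: kg * m^2 / (A * s^3)
W/A reduces to the same SI base units, so it is a valid unit for electric potential.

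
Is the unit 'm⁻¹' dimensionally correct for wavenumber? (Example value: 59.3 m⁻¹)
Yes

wavenumber has SI base units: 1 / m
m⁻¹ reduces to the same SI base units, so it is a valid unit for wavenumber.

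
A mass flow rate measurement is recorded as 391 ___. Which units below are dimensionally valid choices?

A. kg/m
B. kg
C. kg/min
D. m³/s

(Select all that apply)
C

mass flow rate has SI base units: kg / s

Checking each option against kg / s:
  A. kg/m: ✗ does not match
  B. kg: ✗ does not match
  C. kg/min: ✓ matches
  D. m³/s: ✗ does not match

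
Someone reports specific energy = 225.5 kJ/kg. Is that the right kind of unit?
Yes

specific energy has SI base units: m^2 / s^2
kJ/kg reduces to the same SI base units, so it is a valid unit for specific energy.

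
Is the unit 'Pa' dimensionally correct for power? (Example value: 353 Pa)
No

power has SI base units: kg * m^2 / s^3
Pa does NOT reduce to kg * m^2 / s^3; a valid unit for power would be e.g. W.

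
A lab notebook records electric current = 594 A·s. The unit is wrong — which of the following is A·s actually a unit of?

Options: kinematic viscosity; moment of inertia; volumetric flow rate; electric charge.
electric charge

electric current should have units dimensionally equivalent to A (e.g. A).
The given unit 'A·s' reduces to A * s. Of the listed options, that is the dimensionality of electric charge.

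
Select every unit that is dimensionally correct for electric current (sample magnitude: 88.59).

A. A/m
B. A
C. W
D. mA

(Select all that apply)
B, D

electric current has SI base units: A

Checking each option against A:
  A. A/m: ✗ does not match
  B. A: ✓ matches
  C. W: ✗ does not match
  D. mA: ✓ matches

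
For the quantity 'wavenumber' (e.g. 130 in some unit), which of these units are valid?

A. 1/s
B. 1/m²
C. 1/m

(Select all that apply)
C

wavenumber has SI base units: 1 / m

Checking each option against 1 / m:
  A. 1/s: ✗ does not match
  B. 1/m²: ✗ does not match
  C. 1/m: ✓ matches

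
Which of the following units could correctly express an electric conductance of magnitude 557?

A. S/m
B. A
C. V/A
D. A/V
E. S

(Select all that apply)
D, E

electric conductance has SI base units: A^2 * s^3 / (kg * m^2)

Checking each option against A^2 * s^3 / (kg * m^2):
  A. S/m: ✗ does not match
  B. A: ✗ does not match
  C. V/A: ✗ does not match
  D. A/V: ✓ matches
  E. S: ✓ matches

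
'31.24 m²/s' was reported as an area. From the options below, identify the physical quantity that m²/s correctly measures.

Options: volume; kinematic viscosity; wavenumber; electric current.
kinematic viscosity

area should have units dimensionally equivalent to m^2 (e.g. m²).
The given unit 'm²/s' reduces to m^2 / s. Of the listed options, that is the dimensionality of kinematic viscosity.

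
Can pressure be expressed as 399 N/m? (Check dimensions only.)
No

pressure has SI base units: kg / (m * s^2)
N/m does NOT reduce to kg / (m * s^2); a valid unit for pressure would be e.g. Pa.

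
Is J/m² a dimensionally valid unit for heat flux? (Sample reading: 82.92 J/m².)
No

heat flux has SI base units: kg / s^3
J/m² does NOT reduce to kg / s^3; a valid unit for heat flux would be e.g. W/m².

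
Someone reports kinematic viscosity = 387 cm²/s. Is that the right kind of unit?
Yes

kinematic viscosity has SI base units: m^2 / s
cm²/s reduces to the same SI base units, so it is a valid unit for kinematic viscosity.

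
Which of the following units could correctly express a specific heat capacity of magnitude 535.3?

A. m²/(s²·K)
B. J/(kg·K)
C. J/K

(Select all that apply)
A, B

specific heat capacity has SI base units: m^2 / (s^2 * K)

Checking each option against m^2 / (s^2 * K):
  A. m²/(s²·K): ✓ matches
  B. J/(kg·K): ✓ matches
  C. J/K: ✗ does not match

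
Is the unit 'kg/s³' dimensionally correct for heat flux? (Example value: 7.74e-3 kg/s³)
Yes

heat flux has SI base units: kg / s^3
kg/s³ reduces to the same SI base units, so it is a valid unit for heat flux.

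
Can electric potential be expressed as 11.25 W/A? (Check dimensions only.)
Yes

electric potential has SI base units: kg * m^2 / (A * s^3)
W/A reduces to the same SI base units, so it is a valid unit for electric potential.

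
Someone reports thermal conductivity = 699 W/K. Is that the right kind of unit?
No

thermal conductivity has SI base units: kg * m / (s^3 * K)
W/K does NOT reduce to kg * m / (s^3 * K); a valid unit for thermal conductivity would be e.g. W/(m·K).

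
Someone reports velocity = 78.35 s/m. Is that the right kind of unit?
No

velocity has SI base units: m / s
s/m does NOT reduce to m / s; a valid unit for velocity would be e.g. m/s.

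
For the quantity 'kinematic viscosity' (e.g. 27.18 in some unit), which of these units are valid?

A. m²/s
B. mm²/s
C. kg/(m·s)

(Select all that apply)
A, B

kinematic viscosity has SI base units: m^2 / s

Checking each option against m^2 / s:
  A. m²/s: ✓ matches
  B. mm²/s: ✓ matches
  C. kg/(m·s): ✗ does not match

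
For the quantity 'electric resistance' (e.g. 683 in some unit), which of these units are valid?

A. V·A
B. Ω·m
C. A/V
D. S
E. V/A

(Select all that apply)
E

electric resistance has SI base units: kg * m^2 / (A^2 * s^3)

Checking each option against kg * m^2 / (A^2 * s^3):
  A. V·A: ✗ does not match
  B. Ω·m: ✗ does not match
  C. A/V: ✗ does not match
  D. S: ✗ does not match
  E. V/A: ✓ matches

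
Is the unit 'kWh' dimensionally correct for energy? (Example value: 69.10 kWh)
Yes

energy has SI base units: kg * m^2 / s^2
kWh reduces to the same SI base units, so it is a valid unit for energy.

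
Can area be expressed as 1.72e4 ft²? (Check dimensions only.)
Yes

area has SI base units: m^2
ft² reduces to the same SI base units, so it is a valid unit for area.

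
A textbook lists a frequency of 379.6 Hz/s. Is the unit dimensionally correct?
No

frequency has SI base units: 1 / s
Hz/s does NOT reduce to 1 / s; a valid unit for frequency would be e.g. Hz.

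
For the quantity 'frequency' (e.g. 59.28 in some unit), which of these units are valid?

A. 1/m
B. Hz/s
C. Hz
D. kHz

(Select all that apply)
C, D

frequency has SI base units: 1 / s

Checking each option against 1 / s:
  A. 1/m: ✗ does not match
  B. Hz/s: ✗ does not match
  C. Hz: ✓ matches
  D. kHz: ✓ matches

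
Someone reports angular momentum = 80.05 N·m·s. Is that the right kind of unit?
Yes

angular momentum has SI base units: kg * m^2 / s
N·m·s reduces to the same SI base units, so it is a valid unit for angular momentum.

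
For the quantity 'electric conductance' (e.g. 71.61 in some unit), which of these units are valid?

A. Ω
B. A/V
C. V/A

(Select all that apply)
B

electric conductance has SI base units: A^2 * s^3 / (kg * m^2)

Checking each option against A^2 * s^3 / (kg * m^2):
  A. Ω: ✗ does not match
  B. A/V: ✓ matches
  C. V/A: ✗ does not match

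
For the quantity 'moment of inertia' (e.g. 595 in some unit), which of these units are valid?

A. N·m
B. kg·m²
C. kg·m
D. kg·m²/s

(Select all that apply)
B

moment of inertia has SI base units: kg * m^2

Checking each option against kg * m^2:
  A. N·m: ✗ does not match
  B. kg·m²: ✓ matches
  C. kg·m: ✗ does not match
  D. kg·m²/s: ✗ does not match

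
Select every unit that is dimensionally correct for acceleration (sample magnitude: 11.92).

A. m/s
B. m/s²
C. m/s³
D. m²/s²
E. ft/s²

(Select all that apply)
B, E

acceleration has SI base units: m / s^2

Checking each option against m / s^2:
  A. m/s: ✗ does not match
  B. m/s²: ✓ matches
  C. m/s³: ✗ does not match
  D. m²/s²: ✗ does not match
  E. ft/s²: ✓ matches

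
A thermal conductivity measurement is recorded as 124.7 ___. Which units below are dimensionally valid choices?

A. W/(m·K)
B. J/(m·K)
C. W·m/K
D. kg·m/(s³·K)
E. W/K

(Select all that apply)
A, D

thermal conductivity has SI base units: kg * m / (s^3 * K)

Checking each option against kg * m / (s^3 * K):
  A. W/(m·K): ✓ matches
  B. J/(m·K): ✗ does not match
  C. W·m/K: ✗ does not match
  D. kg·m/(s³·K): ✓ matches
  E. W/K: ✗ does not match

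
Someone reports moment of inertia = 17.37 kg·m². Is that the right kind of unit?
Yes

moment of inertia has SI base units: kg * m^2
kg·m² reduces to the same SI base units, so it is a valid unit for moment of inertia.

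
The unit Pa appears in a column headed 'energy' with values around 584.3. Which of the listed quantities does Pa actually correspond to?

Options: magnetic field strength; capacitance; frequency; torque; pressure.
pressure

energy should have units dimensionally equivalent to kg * m^2 / s^2 (e.g. J).
The given unit 'Pa' reduces to kg / (m * s^2). Of the listed options, that is the dimensionality of pressure.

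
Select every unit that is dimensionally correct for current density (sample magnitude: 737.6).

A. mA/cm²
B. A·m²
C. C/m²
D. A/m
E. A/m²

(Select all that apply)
A, E

current density has SI base units: A / m^2

Checking each option against A / m^2:
  A. mA/cm²: ✓ matches
  B. A·m²: ✗ does not match
  C. C/m²: ✗ does not match
  D. A/m: ✗ does not match
  E. A/m²: ✓ matches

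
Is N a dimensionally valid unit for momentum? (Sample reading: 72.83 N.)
No

momentum has SI base units: kg * m / s
N does NOT reduce to kg * m / s; a valid unit for momentum would be e.g. kg·m/s.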